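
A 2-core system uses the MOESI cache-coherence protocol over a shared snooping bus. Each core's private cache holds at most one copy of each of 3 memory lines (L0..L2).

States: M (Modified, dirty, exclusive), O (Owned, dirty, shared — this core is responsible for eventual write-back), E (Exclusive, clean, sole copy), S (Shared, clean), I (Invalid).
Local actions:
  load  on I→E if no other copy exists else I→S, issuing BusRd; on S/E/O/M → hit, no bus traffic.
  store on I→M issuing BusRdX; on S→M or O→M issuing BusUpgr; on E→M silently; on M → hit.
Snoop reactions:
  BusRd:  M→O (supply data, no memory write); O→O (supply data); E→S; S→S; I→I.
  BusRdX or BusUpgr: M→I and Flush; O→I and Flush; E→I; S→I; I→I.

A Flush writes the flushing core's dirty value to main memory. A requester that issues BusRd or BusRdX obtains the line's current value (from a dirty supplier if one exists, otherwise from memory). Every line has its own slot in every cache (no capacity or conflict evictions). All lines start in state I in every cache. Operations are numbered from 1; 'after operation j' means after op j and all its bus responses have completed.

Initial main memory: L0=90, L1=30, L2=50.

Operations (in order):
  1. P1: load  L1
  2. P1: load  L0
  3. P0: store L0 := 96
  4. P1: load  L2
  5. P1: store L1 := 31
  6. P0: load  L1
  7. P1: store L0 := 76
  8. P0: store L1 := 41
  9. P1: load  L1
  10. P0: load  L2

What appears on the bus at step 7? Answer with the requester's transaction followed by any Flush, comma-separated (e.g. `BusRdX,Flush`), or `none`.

bus = BusRdX,Flush

[1] P1: load  L1 | P0:I, P1:E(30) | bus: BusRd
[2] P1: load  L0 | P0:I, P1:E(90) | bus: BusRd
[3] P0: store L0 := 96 | P0:M(96), P1:I | bus: BusRdX
[4] P1: load  L2 | P0:I, P1:E(50) | bus: BusRd
[5] P1: store L1 := 31 | P0:I, P1:M(31) | bus: none
[6] P0: load  L1 | P0:S(31), P1:O(31) | bus: BusRd
[7] P1: store L0 := 76 | P0:I, P1:M(76) | bus: BusRdX,Flush
[8] P0: store L1 := 41 | P0:M(41), P1:I | bus: BusUpgr,Flush
[9] P1: load  L1 | P0:O(41), P1:S(41) | bus: BusRd
[10] P0: load  L2 | P0:S(50), P1:S(50) | bus: BusRd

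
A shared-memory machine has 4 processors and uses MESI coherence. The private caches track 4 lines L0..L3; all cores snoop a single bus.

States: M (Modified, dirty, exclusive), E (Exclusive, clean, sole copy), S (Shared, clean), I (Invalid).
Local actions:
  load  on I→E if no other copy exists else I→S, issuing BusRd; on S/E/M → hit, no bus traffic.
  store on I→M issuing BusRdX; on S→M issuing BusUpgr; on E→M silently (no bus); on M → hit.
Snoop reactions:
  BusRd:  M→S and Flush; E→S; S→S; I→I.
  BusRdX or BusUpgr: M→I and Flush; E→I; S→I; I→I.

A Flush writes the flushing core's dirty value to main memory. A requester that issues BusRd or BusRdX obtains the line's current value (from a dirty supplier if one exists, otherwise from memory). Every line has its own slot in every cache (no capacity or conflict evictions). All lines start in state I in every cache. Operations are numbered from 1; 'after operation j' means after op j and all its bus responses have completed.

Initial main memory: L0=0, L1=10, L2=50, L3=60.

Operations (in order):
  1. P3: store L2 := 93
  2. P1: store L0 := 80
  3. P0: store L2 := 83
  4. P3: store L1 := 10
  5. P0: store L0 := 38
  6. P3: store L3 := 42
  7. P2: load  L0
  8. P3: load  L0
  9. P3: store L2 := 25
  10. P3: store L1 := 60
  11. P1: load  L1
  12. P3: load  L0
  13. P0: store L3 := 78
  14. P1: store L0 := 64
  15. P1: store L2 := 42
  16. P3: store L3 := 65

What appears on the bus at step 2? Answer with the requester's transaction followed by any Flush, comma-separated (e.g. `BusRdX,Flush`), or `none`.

1. P3: store L2 := 93  bus=[BusRdX]  L2: P0=I P1=I P2=I P3=M  mem[L2]=50
2. P1: store L0 := 80  bus=[BusRdX]  L0: P0=I P1=M P2=I P3=I  mem[L0]=0
3. P0: store L2 := 83  bus=[BusRdX,Flush]  L2: P0=M P1=I P2=I P3=I  mem[L2]=93
4. P3: store L1 := 10  bus=[BusRdX]  L1: P0=I P1=I P2=I P3=M  mem[L1]=10
5. P0: store L0 := 38  bus=[BusRdX,Flush]  L0: P0=M P1=I P2=I P3=I  mem[L0]=80
6. P3: store L3 := 42  bus=[BusRdX]  L3: P0=I P1=I P2=I P3=M  mem[L3]=60
7. P2: load  L0  bus=[BusRd,Flush]  L0: P0=S P1=I P2=S P3=I  mem[L0]=38
8. P3: load  L0  bus=[BusRd]  L0: P0=S P1=I P2=S P3=S  mem[L0]=38
9. P3: store L2 := 25  bus=[BusRdX,Flush]  L2: P0=I P1=I P2=I P3=M  mem[L2]=83
10. P3: store L1 := 60  bus=[-]  L1: P0=I P1=I P2=I P3=M  mem[L1]=10
11. P1: load  L1  bus=[BusRd,Flush]  L1: P0=I P1=S P2=I P3=S  mem[L1]=60
12. P3: load  L0  bus=[-]  L0: P0=S P1=I P2=S P3=S  mem[L0]=38
13. P0: store L3 := 78  bus=[BusRdX,Flush]  L3: P0=M P1=I P2=I P3=I  mem[L3]=42
14. P1: store L0 := 64  bus=[BusRdX]  L0: P0=I P1=M P2=I P3=I  mem[L0]=38
15. P1: store L2 := 42  bus=[BusRdX,Flush]  L2: P0=I P1=M P2=I P3=I  mem[L2]=25
16. P3: store L3 := 65  bus=[BusRdX,Flush]  L3: P0=I P1=I P2=I P3=M  mem[L3]=78

bus = BusRdX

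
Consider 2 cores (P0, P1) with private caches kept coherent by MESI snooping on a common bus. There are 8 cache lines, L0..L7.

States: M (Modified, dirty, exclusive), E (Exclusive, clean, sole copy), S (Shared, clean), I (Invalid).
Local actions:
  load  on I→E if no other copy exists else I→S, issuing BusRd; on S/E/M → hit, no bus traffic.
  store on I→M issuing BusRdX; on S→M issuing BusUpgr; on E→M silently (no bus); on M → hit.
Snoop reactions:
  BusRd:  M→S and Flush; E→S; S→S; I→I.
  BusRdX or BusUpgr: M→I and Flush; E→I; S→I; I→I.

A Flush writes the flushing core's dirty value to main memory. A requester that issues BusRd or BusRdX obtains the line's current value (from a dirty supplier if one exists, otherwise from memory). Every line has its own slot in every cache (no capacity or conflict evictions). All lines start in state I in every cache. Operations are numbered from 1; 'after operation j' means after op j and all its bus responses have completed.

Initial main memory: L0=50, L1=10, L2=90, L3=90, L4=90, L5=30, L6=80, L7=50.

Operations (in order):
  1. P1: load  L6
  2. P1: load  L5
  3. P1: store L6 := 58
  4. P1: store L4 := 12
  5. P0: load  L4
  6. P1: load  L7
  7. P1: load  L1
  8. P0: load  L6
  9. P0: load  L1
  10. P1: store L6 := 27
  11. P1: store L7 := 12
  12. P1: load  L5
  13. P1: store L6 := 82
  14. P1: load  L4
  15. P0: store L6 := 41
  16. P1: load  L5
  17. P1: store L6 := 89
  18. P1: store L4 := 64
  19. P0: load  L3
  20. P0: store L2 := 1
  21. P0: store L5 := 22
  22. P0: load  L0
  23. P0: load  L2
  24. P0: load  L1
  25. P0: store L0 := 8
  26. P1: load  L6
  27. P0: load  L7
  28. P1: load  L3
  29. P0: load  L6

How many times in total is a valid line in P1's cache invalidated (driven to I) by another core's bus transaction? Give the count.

  op1 P1: load  L6 → I/E on L6; bus BusRd; mem=80
  op2 P1: load  L5 → I/E on L5; bus BusRd; mem=30
  op3 P1: store L6 := 58 → I/M on L6; bus (none); mem=80
  op4 P1: store L4 := 12 → I/M on L4; bus BusRdX; mem=90
  op5 P0: load  L4 → S/S on L4; bus BusRd Flush; mem=12
  op6 P1: load  L7 → I/E on L7; bus BusRd; mem=50
  op7 P1: load  L1 → I/E on L1; bus BusRd; mem=10
  op8 P0: load  L6 → S/S on L6; bus BusRd Flush; mem=58
  op9 P0: load  L1 → S/S on L1; bus BusRd; mem=10
  op10 P1: store L6 := 27 → I/M on L6; bus BusUpgr; mem=58
  op11 P1: store L7 := 12 → I/M on L7; bus (none); mem=50
  op12 P1: load  L5 → I/E on L5; bus (none); mem=30
  op13 P1: store L6 := 82 → I/M on L6; bus (none); mem=58
  op14 P1: load  L4 → S/S on L4; bus (none); mem=12
  op15 P0: store L6 := 41 → M/I on L6; bus BusRdX Flush; mem=82
  op16 P1: load  L5 → I/E on L5; bus (none); mem=30
  op17 P1: store L6 := 89 → I/M on L6; bus BusRdX Flush; mem=41
  op18 P1: store L4 := 64 → I/M on L4; bus BusUpgr; mem=12
  op19 P0: load  L3 → E/I on L3; bus BusRd; mem=90
  op20 P0: store L2 := 1 → M/I on L2; bus BusRdX; mem=90
  op21 P0: store L5 := 22 → M/I on L5; bus BusRdX; mem=30
  op22 P0: load  L0 → E/I on L0; bus BusRd; mem=50
  op23 P0: load  L2 → M/I on L2; bus (none); mem=90
  op24 P0: load  L1 → S/S on L1; bus (none); mem=10
  op25 P0: store L0 := 8 → M/I on L0; bus (none); mem=50
  op26 P1: load  L6 → I/M on L6; bus (none); mem=41
  op27 P0: load  L7 → S/S on L7; bus BusRd Flush; mem=12
  op28 P1: load  L3 → S/S on L3; bus BusRd; mem=90
  op29 P0: load  L6 → S/S on L6; bus BusRd Flush; mem=89

invalidations = 2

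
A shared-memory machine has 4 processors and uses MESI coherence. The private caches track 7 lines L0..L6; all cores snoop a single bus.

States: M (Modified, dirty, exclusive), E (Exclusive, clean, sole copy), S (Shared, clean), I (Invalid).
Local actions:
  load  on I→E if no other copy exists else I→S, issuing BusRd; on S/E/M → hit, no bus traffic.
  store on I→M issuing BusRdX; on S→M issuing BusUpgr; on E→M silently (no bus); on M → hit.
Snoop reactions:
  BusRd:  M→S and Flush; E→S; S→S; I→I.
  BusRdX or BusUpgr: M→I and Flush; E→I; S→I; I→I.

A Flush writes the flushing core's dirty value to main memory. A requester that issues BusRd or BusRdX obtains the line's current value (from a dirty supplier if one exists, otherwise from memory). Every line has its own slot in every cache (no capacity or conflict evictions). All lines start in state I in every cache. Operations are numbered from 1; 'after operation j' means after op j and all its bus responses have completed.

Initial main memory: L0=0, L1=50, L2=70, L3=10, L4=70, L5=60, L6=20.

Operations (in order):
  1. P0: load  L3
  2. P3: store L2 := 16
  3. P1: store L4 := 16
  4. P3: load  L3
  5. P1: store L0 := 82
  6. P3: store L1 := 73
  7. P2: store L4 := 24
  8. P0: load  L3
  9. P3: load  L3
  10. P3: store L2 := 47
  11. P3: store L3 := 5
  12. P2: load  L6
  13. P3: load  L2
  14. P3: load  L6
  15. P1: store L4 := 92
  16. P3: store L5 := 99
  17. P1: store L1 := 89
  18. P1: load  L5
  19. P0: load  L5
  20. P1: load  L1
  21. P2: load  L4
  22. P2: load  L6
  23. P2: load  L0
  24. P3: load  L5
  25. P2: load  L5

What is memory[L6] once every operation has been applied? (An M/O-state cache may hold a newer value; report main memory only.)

memory[L6] = 20

step 1: P0: load  L3  ⟶  EIII  (L3)  txn=BusRd  M[L3]=10
step 2: P3: store L2 := 16  ⟶  IIIM  (L2)  txn=BusRdX  M[L2]=70
step 3: P1: store L4 := 16  ⟶  IMII  (L4)  txn=BusRdX  M[L4]=70
step 4: P3: load  L3  ⟶  SIIS  (L3)  txn=BusRd  M[L3]=10
step 5: P1: store L0 := 82  ⟶  IMII  (L0)  txn=BusRdX  M[L0]=0
step 6: P3: store L1 := 73  ⟶  IIIM  (L1)  txn=BusRdX  M[L1]=50
step 7: P2: store L4 := 24  ⟶  IIMI  (L4)  txn=BusRdX+Flush  M[L4]=16
step 8: P0: load  L3  ⟶  SIIS  (L3)  txn=∅  M[L3]=10
step 9: P3: load  L3  ⟶  SIIS  (L3)  txn=∅  M[L3]=10
step 10: P3: store L2 := 47  ⟶  IIIM  (L2)  txn=∅  M[L2]=70
step 11: P3: store L3 := 5  ⟶  IIIM  (L3)  txn=BusUpgr  M[L3]=10
step 12: P2: load  L6  ⟶  IIEI  (L6)  txn=BusRd  M[L6]=20
step 13: P3: load  L2  ⟶  IIIM  (L2)  txn=∅  M[L2]=70
step 14: P3: load  L6  ⟶  IISS  (L6)  txn=BusRd  M[L6]=20
step 15: P1: store L4 := 92  ⟶  IMII  (L4)  txn=BusRdX+Flush  M[L4]=24
step 16: P3: store L5 := 99  ⟶  IIIM  (L5)  txn=BusRdX  M[L5]=60
step 17: P1: store L1 := 89  ⟶  IMII  (L1)  txn=BusRdX+Flush  M[L1]=73
step 18: P1: load  L5  ⟶  ISIS  (L5)  txn=BusRd+Flush  M[L5]=99
step 19: P0: load  L5  ⟶  SSIS  (L5)  txn=BusRd  M[L5]=99
step 20: P1: load  L1  ⟶  IMII  (L1)  txn=∅  M[L1]=73
step 21: P2: load  L4  ⟶  ISSI  (L4)  txn=BusRd+Flush  M[L4]=92
step 22: P2: load  L6  ⟶  IISS  (L6)  txn=∅  M[L6]=20
step 23: P2: load  L0  ⟶  ISSI  (L0)  txn=BusRd+Flush  M[L0]=82
step 24: P3: load  L5  ⟶  SSIS  (L5)  txn=∅  M[L5]=99
step 25: P2: load  L5  ⟶  SSSS  (L5)  txn=BusRd  M[L5]=99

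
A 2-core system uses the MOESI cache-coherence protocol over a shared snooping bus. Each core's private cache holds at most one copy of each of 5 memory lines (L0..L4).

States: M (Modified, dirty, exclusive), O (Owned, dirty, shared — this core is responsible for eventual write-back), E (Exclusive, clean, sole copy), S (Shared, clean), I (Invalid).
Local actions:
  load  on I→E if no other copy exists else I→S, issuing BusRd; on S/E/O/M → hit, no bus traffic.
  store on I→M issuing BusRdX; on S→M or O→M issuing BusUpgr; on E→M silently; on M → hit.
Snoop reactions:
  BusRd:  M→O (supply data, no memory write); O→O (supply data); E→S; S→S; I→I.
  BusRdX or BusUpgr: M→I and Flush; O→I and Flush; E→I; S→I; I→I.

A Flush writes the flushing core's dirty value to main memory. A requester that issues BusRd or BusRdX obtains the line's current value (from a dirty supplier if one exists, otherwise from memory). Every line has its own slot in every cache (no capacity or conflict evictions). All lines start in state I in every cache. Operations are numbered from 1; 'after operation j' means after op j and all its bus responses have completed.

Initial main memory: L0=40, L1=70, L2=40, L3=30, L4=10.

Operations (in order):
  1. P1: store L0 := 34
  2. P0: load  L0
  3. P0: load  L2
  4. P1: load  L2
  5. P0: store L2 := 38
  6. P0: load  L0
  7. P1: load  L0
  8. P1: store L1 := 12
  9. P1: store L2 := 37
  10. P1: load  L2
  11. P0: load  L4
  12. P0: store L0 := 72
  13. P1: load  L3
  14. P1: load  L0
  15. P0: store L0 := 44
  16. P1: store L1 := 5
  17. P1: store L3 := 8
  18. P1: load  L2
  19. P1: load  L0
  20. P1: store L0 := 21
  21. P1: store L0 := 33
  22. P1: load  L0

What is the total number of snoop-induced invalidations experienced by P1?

invalidations = 3

1. P1: store L0 := 34  bus=[BusRdX]  L0: P0=I P1=M  mem[L0]=40
2. P0: load  L0  bus=[BusRd]  L0: P0=S P1=O  mem[L0]=40
3. P0: load  L2  bus=[BusRd]  L2: P0=E P1=I  mem[L2]=40
4. P1: load  L2  bus=[BusRd]  L2: P0=S P1=S  mem[L2]=40
5. P0: store L2 := 38  bus=[BusUpgr]  L2: P0=M P1=I  mem[L2]=40
6. P0: load  L0  bus=[-]  L0: P0=S P1=O  mem[L0]=40
7. P1: load  L0  bus=[-]  L0: P0=S P1=O  mem[L0]=40
8. P1: store L1 := 12  bus=[BusRdX]  L1: P0=I P1=M  mem[L1]=70
9. P1: store L2 := 37  bus=[BusRdX,Flush]  L2: P0=I P1=M  mem[L2]=38
10. P1: load  L2  bus=[-]  L2: P0=I P1=M  mem[L2]=38
11. P0: load  L4  bus=[BusRd]  L4: P0=E P1=I  mem[L4]=10
12. P0: store L0 := 72  bus=[BusUpgr,Flush]  L0: P0=M P1=I  mem[L0]=34
13. P1: load  L3  bus=[BusRd]  L3: P0=I P1=E  mem[L3]=30
14. P1: load  L0  bus=[BusRd]  L0: P0=O P1=S  mem[L0]=34
15. P0: store L0 := 44  bus=[BusUpgr]  L0: P0=M P1=I  mem[L0]=34
16. P1: store L1 := 5  bus=[-]  L1: P0=I P1=M  mem[L1]=70
17. P1: store L3 := 8  bus=[-]  L3: P0=I P1=M  mem[L3]=30
18. P1: load  L2  bus=[-]  L2: P0=I P1=M  mem[L2]=38
19. P1: load  L0  bus=[BusRd]  L0: P0=O P1=S  mem[L0]=34
20. P1: store L0 := 21  bus=[BusUpgr,Flush]  L0: P0=I P1=M  mem[L0]=44
21. P1: store L0 := 33  bus=[-]  L0: P0=I P1=M  mem[L0]=44
22. P1: load  L0  bus=[-]  L0: P0=I P1=M  mem[L0]=44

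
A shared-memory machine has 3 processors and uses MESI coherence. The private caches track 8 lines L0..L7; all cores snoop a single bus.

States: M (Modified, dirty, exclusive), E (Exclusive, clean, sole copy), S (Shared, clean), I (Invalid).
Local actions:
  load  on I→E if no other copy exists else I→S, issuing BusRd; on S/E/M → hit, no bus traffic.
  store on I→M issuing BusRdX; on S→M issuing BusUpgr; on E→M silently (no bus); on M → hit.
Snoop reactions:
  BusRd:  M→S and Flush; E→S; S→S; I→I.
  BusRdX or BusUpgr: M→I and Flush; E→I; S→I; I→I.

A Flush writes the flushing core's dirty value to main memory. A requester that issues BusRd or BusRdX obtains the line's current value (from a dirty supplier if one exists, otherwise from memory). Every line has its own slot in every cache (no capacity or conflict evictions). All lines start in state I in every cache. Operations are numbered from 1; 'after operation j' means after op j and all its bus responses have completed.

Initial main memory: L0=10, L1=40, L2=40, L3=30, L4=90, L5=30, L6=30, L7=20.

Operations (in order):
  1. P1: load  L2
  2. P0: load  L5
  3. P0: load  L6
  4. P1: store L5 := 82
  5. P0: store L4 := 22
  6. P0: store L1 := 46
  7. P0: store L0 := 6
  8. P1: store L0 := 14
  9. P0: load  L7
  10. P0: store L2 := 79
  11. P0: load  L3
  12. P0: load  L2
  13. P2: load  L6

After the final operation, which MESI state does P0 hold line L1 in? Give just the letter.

step 1: P1: load  L2  ⟶  IEI  (L2)  txn=BusRd  M[L2]=40
step 2: P0: load  L5  ⟶  EII  (L5)  txn=BusRd  M[L5]=30
step 3: P0: load  L6  ⟶  EII  (L6)  txn=BusRd  M[L6]=30
step 4: P1: store L5 := 82  ⟶  IMI  (L5)  txn=BusRdX  M[L5]=30
step 5: P0: store L4 := 22  ⟶  MII  (L4)  txn=BusRdX  M[L4]=90
step 6: P0: store L1 := 46  ⟶  MII  (L1)  txn=BusRdX  M[L1]=40
step 7: P0: store L0 := 6  ⟶  MII  (L0)  txn=BusRdX  M[L0]=10
step 8: P1: store L0 := 14  ⟶  IMI  (L0)  txn=BusRdX+Flush  M[L0]=6
step 9: P0: load  L7  ⟶  EII  (L7)  txn=BusRd  M[L7]=20
step 10: P0: store L2 := 79  ⟶  MII  (L2)  txn=BusRdX  M[L2]=40
step 11: P0: load  L3  ⟶  EII  (L3)  txn=BusRd  M[L3]=30
step 12: P0: load  L2  ⟶  MII  (L2)  txn=∅  M[L2]=40
step 13: P2: load  L6  ⟶  SIS  (L6)  txn=BusRd  M[L6]=30

state = M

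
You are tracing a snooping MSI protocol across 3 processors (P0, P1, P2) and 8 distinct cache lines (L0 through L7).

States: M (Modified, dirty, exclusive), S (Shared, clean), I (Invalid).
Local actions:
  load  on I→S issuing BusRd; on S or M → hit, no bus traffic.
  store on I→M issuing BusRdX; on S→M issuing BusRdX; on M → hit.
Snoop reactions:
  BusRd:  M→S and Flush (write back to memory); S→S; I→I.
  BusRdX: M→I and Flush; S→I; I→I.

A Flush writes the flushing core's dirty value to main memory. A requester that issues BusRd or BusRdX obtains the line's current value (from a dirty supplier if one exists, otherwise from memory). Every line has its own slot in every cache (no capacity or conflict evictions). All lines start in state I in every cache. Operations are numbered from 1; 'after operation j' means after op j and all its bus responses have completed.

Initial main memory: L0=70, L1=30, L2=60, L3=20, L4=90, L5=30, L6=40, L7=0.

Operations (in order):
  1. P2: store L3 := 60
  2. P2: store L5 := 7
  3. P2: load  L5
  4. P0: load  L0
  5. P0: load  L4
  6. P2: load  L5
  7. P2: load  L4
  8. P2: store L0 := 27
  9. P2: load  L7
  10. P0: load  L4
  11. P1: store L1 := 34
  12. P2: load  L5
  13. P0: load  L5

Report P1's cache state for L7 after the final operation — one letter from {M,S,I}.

state = I

step 1: P2: store L3 := 60  ⟶  IIM  (L3)  txn=BusRdX  M[L3]=20
step 2: P2: store L5 := 7  ⟶  IIM  (L5)  txn=BusRdX  M[L5]=30
step 3: P2: load  L5  ⟶  IIM  (L5)  txn=∅  M[L5]=30
step 4: P0: load  L0  ⟶  SII  (L0)  txn=BusRd  M[L0]=70
step 5: P0: load  L4  ⟶  SII  (L4)  txn=BusRd  M[L4]=90
step 6: P2: load  L5  ⟶  IIM  (L5)  txn=∅  M[L5]=30
step 7: P2: load  L4  ⟶  SIS  (L4)  txn=BusRd  M[L4]=90
step 8: P2: store L0 := 27  ⟶  IIM  (L0)  txn=BusRdX  M[L0]=70
step 9: P2: load  L7  ⟶  IIS  (L7)  txn=BusRd  M[L7]=0
step 10: P0: load  L4  ⟶  SIS  (L4)  txn=∅  M[L4]=90
step 11: P1: store L1 := 34  ⟶  IMI  (L1)  txn=BusRdX  M[L1]=30
step 12: P2: load  L5  ⟶  IIM  (L5)  txn=∅  M[L5]=30
step 13: P0: load  L5  ⟶  SIS  (L5)  txn=BusRd+Flush  M[L5]=7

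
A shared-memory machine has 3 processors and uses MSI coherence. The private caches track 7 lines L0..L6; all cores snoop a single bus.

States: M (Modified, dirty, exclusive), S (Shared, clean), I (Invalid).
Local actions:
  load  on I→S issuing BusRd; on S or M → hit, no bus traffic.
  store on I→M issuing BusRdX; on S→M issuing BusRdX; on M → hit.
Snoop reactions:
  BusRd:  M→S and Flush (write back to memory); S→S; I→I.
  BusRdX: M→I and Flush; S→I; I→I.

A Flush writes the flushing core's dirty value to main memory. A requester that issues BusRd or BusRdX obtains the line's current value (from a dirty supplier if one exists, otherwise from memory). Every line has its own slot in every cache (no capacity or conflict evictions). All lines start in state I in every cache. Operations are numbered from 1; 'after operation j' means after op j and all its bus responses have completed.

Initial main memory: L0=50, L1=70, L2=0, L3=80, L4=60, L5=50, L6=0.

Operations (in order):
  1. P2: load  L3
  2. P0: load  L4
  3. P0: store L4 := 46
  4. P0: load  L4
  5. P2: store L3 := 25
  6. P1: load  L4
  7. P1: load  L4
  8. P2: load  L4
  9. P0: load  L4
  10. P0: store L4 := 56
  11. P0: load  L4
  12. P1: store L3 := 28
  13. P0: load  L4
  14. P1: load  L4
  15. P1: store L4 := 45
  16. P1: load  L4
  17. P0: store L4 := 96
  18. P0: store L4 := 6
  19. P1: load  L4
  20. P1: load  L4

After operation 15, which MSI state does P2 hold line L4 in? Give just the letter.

[1] P2: load  L3 | P0:I, P1:I, P2:S(80) | bus: BusRd
[2] P0: load  L4 | P0:S(60), P1:I, P2:I | bus: BusRd
[3] P0: store L4 := 46 | P0:M(46), P1:I, P2:I | bus: BusRdX
[4] P0: load  L4 | P0:M(46), P1:I, P2:I | bus: none
[5] P2: store L3 := 25 | P0:I, P1:I, P2:M(25) | bus: BusRdX
[6] P1: load  L4 | P0:S(46), P1:S(46), P2:I | bus: BusRd,Flush
[7] P1: load  L4 | P0:S(46), P1:S(46), P2:I | bus: none
[8] P2: load  L4 | P0:S(46), P1:S(46), P2:S(46) | bus: BusRd
[9] P0: load  L4 | P0:S(46), P1:S(46), P2:S(46) | bus: none
[10] P0: store L4 := 56 | P0:M(56), P1:I, P2:I | bus: BusRdX
[11] P0: load  L4 | P0:M(56), P1:I, P2:I | bus: none
[12] P1: store L3 := 28 | P0:I, P1:M(28), P2:I | bus: BusRdX,Flush
[13] P0: load  L4 | P0:M(56), P1:I, P2:I | bus: none
[14] P1: load  L4 | P0:S(56), P1:S(56), P2:I | bus: BusRd,Flush
[15] P1: store L4 := 45 | P0:I, P1:M(45), P2:I | bus: BusRdX
[16] P1: load  L4 | P0:I, P1:M(45), P2:I | bus: none
[17] P0: store L4 := 96 | P0:M(96), P1:I, P2:I | bus: BusRdX,Flush
[18] P0: store L4 := 6 | P0:M(6), P1:I, P2:I | bus: none
[19] P1: load  L4 | P0:S(6), P1:S(6), P2:I | bus: BusRd,Flush
[20] P1: load  L4 | P0:S(6), P1:S(6), P2:I | bus: none

state = I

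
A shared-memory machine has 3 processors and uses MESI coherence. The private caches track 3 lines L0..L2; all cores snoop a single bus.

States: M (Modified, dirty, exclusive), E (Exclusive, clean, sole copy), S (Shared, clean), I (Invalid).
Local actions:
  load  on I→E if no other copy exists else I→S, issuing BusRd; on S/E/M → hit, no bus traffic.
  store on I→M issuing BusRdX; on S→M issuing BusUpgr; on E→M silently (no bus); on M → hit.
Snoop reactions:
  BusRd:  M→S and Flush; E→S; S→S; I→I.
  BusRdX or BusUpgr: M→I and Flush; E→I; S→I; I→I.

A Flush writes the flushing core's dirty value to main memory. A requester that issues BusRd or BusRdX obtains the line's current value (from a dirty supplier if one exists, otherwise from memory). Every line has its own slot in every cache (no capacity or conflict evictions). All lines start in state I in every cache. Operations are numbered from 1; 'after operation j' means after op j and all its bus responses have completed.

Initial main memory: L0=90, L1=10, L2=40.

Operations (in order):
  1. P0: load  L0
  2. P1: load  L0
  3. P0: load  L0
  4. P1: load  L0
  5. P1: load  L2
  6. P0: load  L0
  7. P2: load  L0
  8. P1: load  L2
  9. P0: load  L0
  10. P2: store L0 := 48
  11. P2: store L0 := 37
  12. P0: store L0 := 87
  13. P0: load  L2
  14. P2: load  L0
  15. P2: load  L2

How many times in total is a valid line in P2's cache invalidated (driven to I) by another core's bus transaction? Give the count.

step 1: P0: load  L0  ⟶  EII  (L0)  txn=BusRd  M[L0]=90
step 2: P1: load  L0  ⟶  SSI  (L0)  txn=BusRd  M[L0]=90
step 3: P0: load  L0  ⟶  SSI  (L0)  txn=∅  M[L0]=90
step 4: P1: load  L0  ⟶  SSI  (L0)  txn=∅  M[L0]=90
step 5: P1: load  L2  ⟶  IEI  (L2)  txn=BusRd  M[L2]=40
step 6: P0: load  L0  ⟶  SSI  (L0)  txn=∅  M[L0]=90
step 7: P2: load  L0  ⟶  SSS  (L0)  txn=BusRd  M[L0]=90
step 8: P1: load  L2  ⟶  IEI  (L2)  txn=∅  M[L2]=40
step 9: P0: load  L0  ⟶  SSS  (L0)  txn=∅  M[L0]=90
step 10: P2: store L0 := 48  ⟶  IIM  (L0)  txn=BusUpgr  M[L0]=90
step 11: P2: store L0 := 37  ⟶  IIM  (L0)  txn=∅  M[L0]=90
step 12: P0: store L0 := 87  ⟶  MII  (L0)  txn=BusRdX+Flush  M[L0]=37
step 13: P0: load  L2  ⟶  SSI  (L2)  txn=BusRd  M[L2]=40
step 14: P2: load  L0  ⟶  SIS  (L0)  txn=BusRd+Flush  M[L0]=87
step 15: P2: load  L2  ⟶  SSS  (L2)  txn=BusRd  M[L2]=40

invalidations = 1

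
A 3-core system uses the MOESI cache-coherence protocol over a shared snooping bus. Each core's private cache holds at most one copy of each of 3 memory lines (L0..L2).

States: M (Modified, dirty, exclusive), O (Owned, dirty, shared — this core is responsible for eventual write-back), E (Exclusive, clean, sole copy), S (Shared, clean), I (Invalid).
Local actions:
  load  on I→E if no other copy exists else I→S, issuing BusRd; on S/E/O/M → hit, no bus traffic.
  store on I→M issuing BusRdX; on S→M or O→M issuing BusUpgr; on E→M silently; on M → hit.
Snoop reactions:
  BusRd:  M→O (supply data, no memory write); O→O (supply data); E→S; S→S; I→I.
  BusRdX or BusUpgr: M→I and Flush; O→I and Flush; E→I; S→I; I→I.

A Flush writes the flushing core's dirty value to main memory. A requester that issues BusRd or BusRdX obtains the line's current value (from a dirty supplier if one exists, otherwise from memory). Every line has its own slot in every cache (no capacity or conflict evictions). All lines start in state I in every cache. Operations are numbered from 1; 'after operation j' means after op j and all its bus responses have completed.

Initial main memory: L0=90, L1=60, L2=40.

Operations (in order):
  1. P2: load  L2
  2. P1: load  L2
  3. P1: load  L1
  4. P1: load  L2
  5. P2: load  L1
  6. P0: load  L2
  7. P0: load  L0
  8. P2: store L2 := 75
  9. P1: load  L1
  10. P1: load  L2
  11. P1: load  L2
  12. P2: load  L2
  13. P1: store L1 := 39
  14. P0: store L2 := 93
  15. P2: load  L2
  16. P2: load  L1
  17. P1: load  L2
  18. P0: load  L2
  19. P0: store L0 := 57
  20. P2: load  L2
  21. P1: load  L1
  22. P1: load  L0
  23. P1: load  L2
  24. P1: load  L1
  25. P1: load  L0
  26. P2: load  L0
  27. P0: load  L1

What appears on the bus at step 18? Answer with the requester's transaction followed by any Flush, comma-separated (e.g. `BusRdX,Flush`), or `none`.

step 1: P2: load  L2  ⟶  IIE  (L2)  txn=BusRd  M[L2]=40
step 2: P1: load  L2  ⟶  ISS  (L2)  txn=BusRd  M[L2]=40
step 3: P1: load  L1  ⟶  IEI  (L1)  txn=BusRd  M[L1]=60
step 4: P1: load  L2  ⟶  ISS  (L2)  txn=∅  M[L2]=40
step 5: P2: load  L1  ⟶  ISS  (L1)  txn=BusRd  M[L1]=60
step 6: P0: load  L2  ⟶  SSS  (L2)  txn=BusRd  M[L2]=40
step 7: P0: load  L0  ⟶  EII  (L0)  txn=BusRd  M[L0]=90
step 8: P2: store L2 := 75  ⟶  IIM  (L2)  txn=BusUpgr  M[L2]=40
step 9: P1: load  L1  ⟶  ISS  (L1)  txn=∅  M[L1]=60
step 10: P1: load  L2  ⟶  ISO  (L2)  txn=BusRd  M[L2]=40
step 11: P1: load  L2  ⟶  ISO  (L2)  txn=∅  M[L2]=40
step 12: P2: load  L2  ⟶  ISO  (L2)  txn=∅  M[L2]=40
step 13: P1: store L1 := 39  ⟶  IMI  (L1)  txn=BusUpgr  M[L1]=60
step 14: P0: store L2 := 93  ⟶  MII  (L2)  txn=BusRdX+Flush  M[L2]=75
step 15: P2: load  L2  ⟶  OIS  (L2)  txn=BusRd  M[L2]=75
step 16: P2: load  L1  ⟶  IOS  (L1)  txn=BusRd  M[L1]=60
step 17: P1: load  L2  ⟶  OSS  (L2)  txn=BusRd  M[L2]=75
step 18: P0: load  L2  ⟶  OSS  (L2)  txn=∅  M[L2]=75
step 19: P0: store L0 := 57  ⟶  MII  (L0)  txn=∅  M[L0]=90
step 20: P2: load  L2  ⟶  OSS  (L2)  txn=∅  M[L2]=75
step 21: P1: load  L1  ⟶  IOS  (L1)  txn=∅  M[L1]=60
step 22: P1: load  L0  ⟶  OSI  (L0)  txn=BusRd  M[L0]=90
step 23: P1: load  L2  ⟶  OSS  (L2)  txn=∅  M[L2]=75
step 24: P1: load  L1  ⟶  IOS  (L1)  txn=∅  M[L1]=60
step 25: P1: load  L0  ⟶  OSI  (L0)  txn=∅  M[L0]=90
step 26: P2: load  L0  ⟶  OSS  (L0)  txn=BusRd  M[L0]=90
step 27: P0: load  L1  ⟶  SOS  (L1)  txn=BusRd  M[L1]=60

bus = none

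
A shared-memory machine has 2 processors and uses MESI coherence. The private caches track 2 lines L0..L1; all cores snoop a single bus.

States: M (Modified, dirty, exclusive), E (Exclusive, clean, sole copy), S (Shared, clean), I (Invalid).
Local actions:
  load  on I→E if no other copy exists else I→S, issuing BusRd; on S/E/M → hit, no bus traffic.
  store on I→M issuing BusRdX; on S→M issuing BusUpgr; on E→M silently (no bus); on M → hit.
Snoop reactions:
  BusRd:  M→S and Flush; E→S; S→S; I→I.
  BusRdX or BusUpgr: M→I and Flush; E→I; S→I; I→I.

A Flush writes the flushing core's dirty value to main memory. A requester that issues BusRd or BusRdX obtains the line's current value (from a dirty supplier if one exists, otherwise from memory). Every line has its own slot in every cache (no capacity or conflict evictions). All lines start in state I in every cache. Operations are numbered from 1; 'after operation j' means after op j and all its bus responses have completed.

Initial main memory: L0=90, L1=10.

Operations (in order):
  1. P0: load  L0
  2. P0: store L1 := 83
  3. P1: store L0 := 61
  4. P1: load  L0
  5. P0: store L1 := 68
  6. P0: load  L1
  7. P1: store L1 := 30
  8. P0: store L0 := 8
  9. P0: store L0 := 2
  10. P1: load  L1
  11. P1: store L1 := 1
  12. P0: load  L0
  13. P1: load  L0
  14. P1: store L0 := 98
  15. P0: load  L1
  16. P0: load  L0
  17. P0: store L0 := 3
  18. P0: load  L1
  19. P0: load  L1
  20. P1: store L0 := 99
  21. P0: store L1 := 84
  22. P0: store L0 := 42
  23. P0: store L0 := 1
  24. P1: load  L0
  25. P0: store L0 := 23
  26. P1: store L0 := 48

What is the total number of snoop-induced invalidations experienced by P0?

invalidations = 5

[1] P0: load  L0 | P0:E(90), P1:I | bus: BusRd
[2] P0: store L1 := 83 | P0:M(83), P1:I | bus: BusRdX
[3] P1: store L0 := 61 | P0:I, P1:M(61) | bus: BusRdX
[4] P1: load  L0 | P0:I, P1:M(61) | bus: none
[5] P0: store L1 := 68 | P0:M(68), P1:I | bus: none
[6] P0: load  L1 | P0:M(68), P1:I | bus: none
[7] P1: store L1 := 30 | P0:I, P1:M(30) | bus: BusRdX,Flush
[8] P0: store L0 := 8 | P0:M(8), P1:I | bus: BusRdX,Flush
[9] P0: store L0 := 2 | P0:M(2), P1:I | bus: none
[10] P1: load  L1 | P0:I, P1:M(30) | bus: none
[11] P1: store L1 := 1 | P0:I, P1:M(1) | bus: none
[12] P0: load  L0 | P0:M(2), P1:I | bus: none
[13] P1: load  L0 | P0:S(2), P1:S(2) | bus: BusRd,Flush
[14] P1: store L0 := 98 | P0:I, P1:M(98) | bus: BusUpgr
[15] P0: load  L1 | P0:S(1), P1:S(1) | bus: BusRd,Flush
[16] P0: load  L0 | P0:S(98), P1:S(98) | bus: BusRd,Flush
[17] P0: store L0 := 3 | P0:M(3), P1:I | bus: BusUpgr
[18] P0: load  L1 | P0:S(1), P1:S(1) | bus: none
[19] P0: load  L1 | P0:S(1), P1:S(1) | bus: none
[20] P1: store L0 := 99 | P0:I, P1:M(99) | bus: BusRdX,Flush
[21] P0: store L1 := 84 | P0:M(84), P1:I | bus: BusUpgr
[22] P0: store L0 := 42 | P0:M(42), P1:I | bus: BusRdX,Flush
[23] P0: store L0 := 1 | P0:M(1), P1:I | bus: none
[24] P1: load  L0 | P0:S(1), P1:S(1) | bus: BusRd,Flush
[25] P0: store L0 := 23 | P0:M(23), P1:I | bus: BusUpgr
[26] P1: store L0 := 48 | P0:I, P1:M(48) | bus: BusRdX,Flush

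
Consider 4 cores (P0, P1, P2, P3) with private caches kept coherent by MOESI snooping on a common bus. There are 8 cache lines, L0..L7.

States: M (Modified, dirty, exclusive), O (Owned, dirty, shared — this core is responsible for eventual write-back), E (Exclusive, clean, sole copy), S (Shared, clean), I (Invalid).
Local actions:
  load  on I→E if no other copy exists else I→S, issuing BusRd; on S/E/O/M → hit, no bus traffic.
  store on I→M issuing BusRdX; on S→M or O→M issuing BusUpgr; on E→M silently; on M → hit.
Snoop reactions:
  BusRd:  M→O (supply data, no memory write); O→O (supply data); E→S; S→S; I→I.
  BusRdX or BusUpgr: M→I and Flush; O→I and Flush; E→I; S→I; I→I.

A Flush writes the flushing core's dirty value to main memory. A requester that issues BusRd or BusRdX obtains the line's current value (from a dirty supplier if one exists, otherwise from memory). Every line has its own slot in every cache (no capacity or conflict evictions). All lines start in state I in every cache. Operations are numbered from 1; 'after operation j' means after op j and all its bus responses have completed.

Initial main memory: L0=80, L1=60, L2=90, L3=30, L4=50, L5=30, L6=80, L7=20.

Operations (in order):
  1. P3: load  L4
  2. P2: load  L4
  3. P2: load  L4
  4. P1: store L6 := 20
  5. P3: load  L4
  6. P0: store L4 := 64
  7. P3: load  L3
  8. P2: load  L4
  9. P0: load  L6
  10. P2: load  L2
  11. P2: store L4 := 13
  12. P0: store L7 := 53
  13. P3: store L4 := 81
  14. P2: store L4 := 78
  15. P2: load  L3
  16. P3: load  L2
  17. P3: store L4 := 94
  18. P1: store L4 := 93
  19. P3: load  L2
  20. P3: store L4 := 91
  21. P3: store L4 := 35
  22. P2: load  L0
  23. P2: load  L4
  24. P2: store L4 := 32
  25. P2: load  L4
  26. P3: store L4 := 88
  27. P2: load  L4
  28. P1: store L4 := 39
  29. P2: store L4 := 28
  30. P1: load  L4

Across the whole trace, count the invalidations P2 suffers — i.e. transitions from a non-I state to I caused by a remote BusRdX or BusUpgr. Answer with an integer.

[1] P3: load  L4 | P0:I, P1:I, P2:I, P3:E(50) | bus: BusRd
[2] P2: load  L4 | P0:I, P1:I, P2:S(50), P3:S(50) | bus: BusRd
[3] P2: load  L4 | P0:I, P1:I, P2:S(50), P3:S(50) | bus: none
[4] P1: store L6 := 20 | P0:I, P1:M(20), P2:I, P3:I | bus: BusRdX
[5] P3: load  L4 | P0:I, P1:I, P2:S(50), P3:S(50) | bus: none
[6] P0: store L4 := 64 | P0:M(64), P1:I, P2:I, P3:I | bus: BusRdX
[7] P3: load  L3 | P0:I, P1:I, P2:I, P3:E(30) | bus: BusRd
[8] P2: load  L4 | P0:O(64), P1:I, P2:S(64), P3:I | bus: BusRd
[9] P0: load  L6 | P0:S(20), P1:O(20), P2:I, P3:I | bus: BusRd
[10] P2: load  L2 | P0:I, P1:I, P2:E(90), P3:I | bus: BusRd
[11] P2: store L4 := 13 | P0:I, P1:I, P2:M(13), P3:I | bus: BusUpgr,Flush
[12] P0: store L7 := 53 | P0:M(53), P1:I, P2:I, P3:I | bus: BusRdX
[13] P3: store L4 := 81 | P0:I, P1:I, P2:I, P3:M(81) | bus: BusRdX,Flush
[14] P2: store L4 := 78 | P0:I, P1:I, P2:M(78), P3:I | bus: BusRdX,Flush
[15] P2: load  L3 | P0:I, P1:I, P2:S(30), P3:S(30) | bus: BusRd
[16] P3: load  L2 | P0:I, P1:I, P2:S(90), P3:S(90) | bus: BusRd
[17] P3: store L4 := 94 | P0:I, P1:I, P2:I, P3:M(94) | bus: BusRdX,Flush
[18] P1: store L4 := 93 | P0:I, P1:M(93), P2:I, P3:I | bus: BusRdX,Flush
[19] P3: load  L2 | P0:I, P1:I, P2:S(90), P3:S(90) | bus: none
[20] P3: store L4 := 91 | P0:I, P1:I, P2:I, P3:M(91) | bus: BusRdX,Flush
[21] P3: store L4 := 35 | P0:I, P1:I, P2:I, P3:M(35) | bus: none
[22] P2: load  L0 | P0:I, P1:I, P2:E(80), P3:I | bus: BusRd
[23] P2: load  L4 | P0:I, P1:I, P2:S(35), P3:O(35) | bus: BusRd
[24] P2: store L4 := 32 | P0:I, P1:I, P2:M(32), P3:I | bus: BusUpgr,Flush
[25] P2: load  L4 | P0:I, P1:I, P2:M(32), P3:I | bus: none
[26] P3: store L4 := 88 | P0:I, P1:I, P2:I, P3:M(88) | bus: BusRdX,Flush
[27] P2: load  L4 | P0:I, P1:I, P2:S(88), P3:O(88) | bus: BusRd
[28] P1: store L4 := 39 | P0:I, P1:M(39), P2:I, P3:I | bus: BusRdX,Flush
[29] P2: store L4 := 28 | P0:I, P1:I, P2:M(28), P3:I | bus: BusRdX,Flush
[30] P1: load  L4 | P0:I, P1:S(28), P2:O(28), P3:I | bus: BusRd

invalidations = 5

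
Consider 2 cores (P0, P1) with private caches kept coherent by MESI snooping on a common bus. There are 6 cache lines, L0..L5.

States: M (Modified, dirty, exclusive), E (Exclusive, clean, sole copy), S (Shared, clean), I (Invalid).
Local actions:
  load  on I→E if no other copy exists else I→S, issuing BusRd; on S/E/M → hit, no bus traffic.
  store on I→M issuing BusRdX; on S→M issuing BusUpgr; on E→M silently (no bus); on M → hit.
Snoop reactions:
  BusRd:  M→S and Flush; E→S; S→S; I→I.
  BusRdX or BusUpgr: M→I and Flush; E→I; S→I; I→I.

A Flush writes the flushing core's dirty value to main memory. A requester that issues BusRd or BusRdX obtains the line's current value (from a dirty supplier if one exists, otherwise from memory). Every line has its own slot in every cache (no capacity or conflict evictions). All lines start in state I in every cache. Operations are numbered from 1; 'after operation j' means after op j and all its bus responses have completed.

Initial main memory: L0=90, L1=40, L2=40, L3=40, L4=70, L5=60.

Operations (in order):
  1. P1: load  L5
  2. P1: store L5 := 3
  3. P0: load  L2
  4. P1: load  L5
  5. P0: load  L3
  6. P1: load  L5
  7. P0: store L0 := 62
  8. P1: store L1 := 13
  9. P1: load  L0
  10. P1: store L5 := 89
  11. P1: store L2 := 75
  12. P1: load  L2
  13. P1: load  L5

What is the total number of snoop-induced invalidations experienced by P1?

invalidations = 0

  op1 P1: load  L5 → I/E on L5; bus BusRd; mem=60
  op2 P1: store L5 := 3 → I/M on L5; bus (none); mem=60
  op3 P0: load  L2 → E/I on L2; bus BusRd; mem=40
  op4 P1: load  L5 → I/M on L5; bus (none); mem=60
  op5 P0: load  L3 → E/I on L3; bus BusRd; mem=40
  op6 P1: load  L5 → I/M on L5; bus (none); mem=60
  op7 P0: store L0 := 62 → M/I on L0; bus BusRdX; mem=90
  op8 P1: store L1 := 13 → I/M on L1; bus BusRdX; mem=40
  op9 P1: load  L0 → S/S on L0; bus BusRd Flush; mem=62
  op10 P1: store L5 := 89 → I/M on L5; bus (none); mem=60
  op11 P1: store L2 := 75 → I/M on L2; bus BusRdX; mem=40
  op12 P1: load  L2 → I/M on L2; bus (none); mem=40
  op13 P1: load  L5 → I/M on L5; bus (none); mem=60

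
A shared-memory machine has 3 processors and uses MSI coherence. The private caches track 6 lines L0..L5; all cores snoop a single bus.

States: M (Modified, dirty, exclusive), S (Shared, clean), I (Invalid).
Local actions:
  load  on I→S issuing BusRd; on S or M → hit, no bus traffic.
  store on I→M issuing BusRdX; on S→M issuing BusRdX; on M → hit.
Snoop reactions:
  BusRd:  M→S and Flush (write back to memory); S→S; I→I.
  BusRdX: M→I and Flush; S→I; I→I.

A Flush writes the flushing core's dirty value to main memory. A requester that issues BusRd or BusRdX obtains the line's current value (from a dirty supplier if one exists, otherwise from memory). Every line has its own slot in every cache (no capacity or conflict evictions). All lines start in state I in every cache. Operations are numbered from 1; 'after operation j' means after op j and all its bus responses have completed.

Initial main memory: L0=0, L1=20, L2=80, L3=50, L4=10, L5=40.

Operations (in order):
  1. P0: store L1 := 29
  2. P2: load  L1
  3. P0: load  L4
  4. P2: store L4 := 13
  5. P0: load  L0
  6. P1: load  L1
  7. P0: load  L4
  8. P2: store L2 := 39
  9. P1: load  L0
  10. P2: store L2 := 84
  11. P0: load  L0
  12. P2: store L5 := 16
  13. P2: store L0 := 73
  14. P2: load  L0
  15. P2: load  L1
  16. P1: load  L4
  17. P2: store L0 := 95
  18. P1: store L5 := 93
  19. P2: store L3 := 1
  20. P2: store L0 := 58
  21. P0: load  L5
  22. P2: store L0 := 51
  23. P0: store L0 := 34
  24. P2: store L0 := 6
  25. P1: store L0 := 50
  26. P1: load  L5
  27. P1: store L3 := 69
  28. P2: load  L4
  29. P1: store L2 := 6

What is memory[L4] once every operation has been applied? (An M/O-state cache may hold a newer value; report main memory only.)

1. P0: store L1 := 29  bus=[BusRdX]  L1: P0=M P1=I P2=I  mem[L1]=20
2. P2: load  L1  bus=[BusRd,Flush]  L1: P0=S P1=I P2=S  mem[L1]=29
3. P0: load  L4  bus=[BusRd]  L4: P0=S P1=I P2=I  mem[L4]=10
4. P2: store L4 := 13  bus=[BusRdX]  L4: P0=I P1=I P2=M  mem[L4]=10
5. P0: load  L0  bus=[BusRd]  L0: P0=S P1=I P2=I  mem[L0]=0
6. P1: load  L1  bus=[BusRd]  L1: P0=S P1=S P2=S  mem[L1]=29
7. P0: load  L4  bus=[BusRd,Flush]  L4: P0=S P1=I P2=S  mem[L4]=13
8. P2: store L2 := 39  bus=[BusRdX]  L2: P0=I P1=I P2=M  mem[L2]=80
9. P1: load  L0  bus=[BusRd]  L0: P0=S P1=S P2=I  mem[L0]=0
10. P2: store L2 := 84  bus=[-]  L2: P0=I P1=I P2=M  mem[L2]=80
11. P0: load  L0  bus=[-]  L0: P0=S P1=S P2=I  mem[L0]=0
12. P2: store L5 := 16  bus=[BusRdX]  L5: P0=I P1=I P2=M  mem[L5]=40
13. P2: store L0 := 73  bus=[BusRdX]  L0: P0=I P1=I P2=M  mem[L0]=0
14. P2: load  L0  bus=[-]  L0: P0=I P1=I P2=M  mem[L0]=0
15. P2: load  L1  bus=[-]  L1: P0=S P1=S P2=S  mem[L1]=29
16. P1: load  L4  bus=[BusRd]  L4: P0=S P1=S P2=S  mem[L4]=13
17. P2: store L0 := 95  bus=[-]  L0: P0=I P1=I P2=M  mem[L0]=0
18. P1: store L5 := 93  bus=[BusRdX,Flush]  L5: P0=I P1=M P2=I  mem[L5]=16
19. P2: store L3 := 1  bus=[BusRdX]  L3: P0=I P1=I P2=M  mem[L3]=50
20. P2: store L0 := 58  bus=[-]  L0: P0=I P1=I P2=M  mem[L0]=0
21. P0: load  L5  bus=[BusRd,Flush]  L5: P0=S P1=S P2=I  mem[L5]=93
22. P2: store L0 := 51  bus=[-]  L0: P0=I P1=I P2=M  mem[L0]=0
23. P0: store L0 := 34  bus=[BusRdX,Flush]  L0: P0=M P1=I P2=I  mem[L0]=51
24. P2: store L0 := 6  bus=[BusRdX,Flush]  L0: P0=I P1=I P2=M  mem[L0]=34
25. P1: store L0 := 50  bus=[BusRdX,Flush]  L0: P0=I P1=M P2=I  mem[L0]=6
26. P1: load  L5  bus=[-]  L5: P0=S P1=S P2=I  mem[L5]=93
27. P1: store L3 := 69  bus=[BusRdX,Flush]  L3: P0=I P1=M P2=I  mem[L3]=1
28. P2: load  L4  bus=[-]  L4: P0=S P1=S P2=S  mem[L4]=13
29. P1: store L2 := 6  bus=[BusRdX,Flush]  L2: P0=I P1=M P2=I  mem[L2]=84

memory[L4] = 13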